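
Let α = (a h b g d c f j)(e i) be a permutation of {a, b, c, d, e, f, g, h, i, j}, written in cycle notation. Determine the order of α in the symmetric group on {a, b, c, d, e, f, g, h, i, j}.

The disjoint cycles have lengths 8, 2.
The order of α is the least common multiple of its cycle lengths: lcm(8, 2) = 8.

8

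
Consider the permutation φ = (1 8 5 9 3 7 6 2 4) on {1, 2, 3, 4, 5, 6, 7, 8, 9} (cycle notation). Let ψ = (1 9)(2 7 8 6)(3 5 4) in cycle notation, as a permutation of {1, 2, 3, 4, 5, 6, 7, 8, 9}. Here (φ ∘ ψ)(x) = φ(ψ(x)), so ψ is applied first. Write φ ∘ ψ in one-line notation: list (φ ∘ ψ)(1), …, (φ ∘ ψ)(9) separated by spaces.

3 6 9 7 1 4 5 2 8

For each element, apply ψ then φ: 1 → 9 → 3; 2 → 7 → 6; 3 → 5 → 9; 4 → 3 → 7; 5 → 4 → 1; 6 → 2 → 4; 7 → 8 → 5; 8 → 6 → 2; 9 → 1 → 8.
Collecting the images, φ ∘ ψ = [3 6 9 7 1 4 5 2 8].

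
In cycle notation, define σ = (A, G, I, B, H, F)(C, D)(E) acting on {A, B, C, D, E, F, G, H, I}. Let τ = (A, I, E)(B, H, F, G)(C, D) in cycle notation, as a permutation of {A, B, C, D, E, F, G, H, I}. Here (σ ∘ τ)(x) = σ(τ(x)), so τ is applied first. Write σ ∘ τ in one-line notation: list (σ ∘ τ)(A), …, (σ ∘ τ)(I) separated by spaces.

B F C D G I H A E

For each element, apply τ then σ: A → I → B; B → H → F; C → D → C; D → C → D; E → A → G; F → G → I; G → B → H; H → F → A; I → E → E.
So σ ∘ τ in one-line form is B F C D G I H A E.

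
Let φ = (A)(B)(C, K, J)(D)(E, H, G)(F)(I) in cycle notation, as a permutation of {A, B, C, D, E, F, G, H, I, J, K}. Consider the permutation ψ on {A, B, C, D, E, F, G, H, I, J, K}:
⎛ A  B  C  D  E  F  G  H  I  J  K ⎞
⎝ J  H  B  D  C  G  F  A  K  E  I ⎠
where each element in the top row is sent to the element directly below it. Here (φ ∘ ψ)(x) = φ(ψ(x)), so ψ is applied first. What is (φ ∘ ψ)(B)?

G

ψ(B) = H, then φ(H) = G; composing gives (φ ∘ ψ)(B) = G.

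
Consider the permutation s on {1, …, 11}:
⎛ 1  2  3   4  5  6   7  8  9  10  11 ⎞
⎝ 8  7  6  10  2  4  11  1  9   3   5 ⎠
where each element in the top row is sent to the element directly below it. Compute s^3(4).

6

Tracing 4 → 10 → … returns to 4 after 4 steps, so 4 lies in a 4-cycle (3, 6, 4, 10).
Advancing 3 steps from 4: 4 → 10 → 3 → 6.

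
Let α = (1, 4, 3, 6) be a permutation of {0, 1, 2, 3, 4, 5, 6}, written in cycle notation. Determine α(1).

1 appears in (1, 4, 3, 6); the next entry (wrapping around) is 4.

4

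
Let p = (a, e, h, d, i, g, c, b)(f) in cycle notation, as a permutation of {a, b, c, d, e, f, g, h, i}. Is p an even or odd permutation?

The cycle lengths are 8, 1.
A cycle is odd iff its length is even; p has 1 even-length cycle, so sgn(p) = (−1)^1 and p is odd.

odd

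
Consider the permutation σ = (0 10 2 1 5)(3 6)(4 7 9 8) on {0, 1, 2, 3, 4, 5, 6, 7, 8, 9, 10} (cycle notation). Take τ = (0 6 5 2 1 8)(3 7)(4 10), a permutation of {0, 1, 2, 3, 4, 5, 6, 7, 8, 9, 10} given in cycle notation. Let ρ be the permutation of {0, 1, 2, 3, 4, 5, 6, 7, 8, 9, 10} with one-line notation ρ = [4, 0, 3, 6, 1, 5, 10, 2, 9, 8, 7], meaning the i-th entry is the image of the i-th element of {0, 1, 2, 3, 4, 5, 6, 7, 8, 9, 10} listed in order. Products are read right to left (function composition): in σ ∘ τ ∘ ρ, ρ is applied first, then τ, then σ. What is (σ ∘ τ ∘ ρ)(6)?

Apply the permutations in order: ρ(6) = 10, then τ(10) = 4, then σ(4) = 7. So (σ ∘ τ ∘ ρ)(6) = 7.

7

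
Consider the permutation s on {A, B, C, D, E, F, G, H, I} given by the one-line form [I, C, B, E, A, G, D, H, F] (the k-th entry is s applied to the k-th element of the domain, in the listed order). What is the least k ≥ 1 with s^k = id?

Writing s as disjoint cycles, the cycle lengths are 6, 2, 1.
The order of s is the least common multiple of its cycle lengths: lcm(6, 2) = 6.

6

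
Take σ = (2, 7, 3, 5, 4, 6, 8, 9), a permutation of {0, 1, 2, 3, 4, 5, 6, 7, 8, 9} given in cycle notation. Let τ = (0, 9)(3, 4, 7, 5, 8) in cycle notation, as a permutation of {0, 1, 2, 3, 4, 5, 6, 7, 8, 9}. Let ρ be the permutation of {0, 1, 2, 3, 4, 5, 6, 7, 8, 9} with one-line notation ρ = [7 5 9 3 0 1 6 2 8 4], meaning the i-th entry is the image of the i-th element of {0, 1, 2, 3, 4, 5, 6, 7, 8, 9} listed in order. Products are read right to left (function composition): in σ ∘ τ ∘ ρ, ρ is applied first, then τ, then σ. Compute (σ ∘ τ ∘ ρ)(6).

8

(σ ∘ τ ∘ ρ)(6) = σ(τ(ρ(6))). ρ(6) = 6, then τ(6) = 6, then σ(6) = 8, so the result is 8.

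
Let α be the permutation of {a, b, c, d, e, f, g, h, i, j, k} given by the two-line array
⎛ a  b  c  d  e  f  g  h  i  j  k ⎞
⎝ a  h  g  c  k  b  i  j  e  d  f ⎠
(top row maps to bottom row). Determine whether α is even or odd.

In disjoint-cycle form the cycle lengths are 10, 1.
A cycle is odd iff its length is even; α has 1 even-length cycle, so sgn(α) = (−1)^1 and α is odd.

odd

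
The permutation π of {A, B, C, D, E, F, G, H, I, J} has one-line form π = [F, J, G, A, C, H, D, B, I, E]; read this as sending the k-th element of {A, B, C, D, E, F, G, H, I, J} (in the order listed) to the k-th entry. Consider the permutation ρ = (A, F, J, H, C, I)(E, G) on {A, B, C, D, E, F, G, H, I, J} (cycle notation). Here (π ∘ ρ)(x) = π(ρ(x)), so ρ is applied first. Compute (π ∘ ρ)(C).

ρ(C) = I, then π(I) = I; composing gives (π ∘ ρ)(C) = I.

I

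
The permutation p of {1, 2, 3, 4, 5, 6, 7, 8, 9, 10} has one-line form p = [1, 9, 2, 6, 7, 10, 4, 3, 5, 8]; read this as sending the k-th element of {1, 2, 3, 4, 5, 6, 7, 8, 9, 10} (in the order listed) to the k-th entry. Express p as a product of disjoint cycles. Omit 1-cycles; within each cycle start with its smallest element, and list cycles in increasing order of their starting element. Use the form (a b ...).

(2 9 5 7 4 6 10 8 3)

Iterating p from 2 gives 2 → 9 → 5 → 7 → 4 → 6 → 10 → 8 → 3 → 2; that is the 9-cycle (2 9 5 7 4 6 10 8 3).
Repeating from the next unused element and collecting all non-trivial cycles gives (2 9 5 7 4 6 10 8 3).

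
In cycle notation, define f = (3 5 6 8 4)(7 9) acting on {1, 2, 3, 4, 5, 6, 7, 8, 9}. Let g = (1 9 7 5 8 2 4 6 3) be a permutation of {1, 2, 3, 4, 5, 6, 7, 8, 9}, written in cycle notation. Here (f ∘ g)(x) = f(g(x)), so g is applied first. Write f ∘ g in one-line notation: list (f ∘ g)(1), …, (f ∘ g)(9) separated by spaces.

Chase each element through g then f: 1 → 9 → 7; 2 → 4 → 3; 3 → 1 → 1; 4 → 6 → 8; 5 → 8 → 4; 6 → 3 → 5; 7 → 5 → 6; 8 → 2 → 2; 9 → 7 → 9.
So f ∘ g in one-line form is 7 3 1 8 4 5 6 2 9.

7 3 1 8 4 5 6 2 9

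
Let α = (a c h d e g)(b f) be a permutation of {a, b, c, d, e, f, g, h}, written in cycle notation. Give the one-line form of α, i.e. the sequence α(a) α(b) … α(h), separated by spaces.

c f h e g b a d

Reading each image from the cycles: a→c, b→f, c→h, d→e, e→g, f→b, g→a, h→d.
Listing these in domain order gives c f h e g b a d.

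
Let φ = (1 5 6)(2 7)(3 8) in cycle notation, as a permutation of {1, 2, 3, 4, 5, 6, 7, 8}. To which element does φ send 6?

6 appears in (1 5 6); the next entry (wrapping around) is 1.

1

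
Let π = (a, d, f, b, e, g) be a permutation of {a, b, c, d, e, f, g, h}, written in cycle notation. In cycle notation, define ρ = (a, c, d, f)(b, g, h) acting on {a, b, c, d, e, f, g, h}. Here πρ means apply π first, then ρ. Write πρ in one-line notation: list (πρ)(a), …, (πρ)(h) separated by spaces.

f e d a h g c b

For each element, apply π then ρ: a → d → f; b → e → e; c → c → d; d → f → a; e → g → h; f → b → g; g → a → c; h → h → b.
Collecting the images, πρ = [f e d a h g c b].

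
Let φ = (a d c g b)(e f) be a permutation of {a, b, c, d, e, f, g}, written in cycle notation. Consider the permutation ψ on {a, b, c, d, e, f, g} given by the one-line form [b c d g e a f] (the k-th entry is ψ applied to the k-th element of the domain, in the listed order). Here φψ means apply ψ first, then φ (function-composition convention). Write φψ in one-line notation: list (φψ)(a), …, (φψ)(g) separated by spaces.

a g c b f d e

Chase each element through ψ then φ: a → b → a; b → c → g; c → d → c; d → g → b; e → e → f; f → a → d; g → f → e.
So φψ in one-line form is a g c b f d e.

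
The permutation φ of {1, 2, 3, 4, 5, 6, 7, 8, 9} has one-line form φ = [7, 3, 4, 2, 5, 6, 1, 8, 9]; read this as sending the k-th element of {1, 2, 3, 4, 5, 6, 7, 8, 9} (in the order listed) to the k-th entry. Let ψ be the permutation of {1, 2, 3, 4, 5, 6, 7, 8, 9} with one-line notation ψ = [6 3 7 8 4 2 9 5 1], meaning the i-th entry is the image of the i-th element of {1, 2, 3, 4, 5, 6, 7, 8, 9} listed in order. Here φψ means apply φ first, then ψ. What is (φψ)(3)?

φ(3) = 4, then ψ(4) = 8; composing gives (φψ)(3) = 8.

8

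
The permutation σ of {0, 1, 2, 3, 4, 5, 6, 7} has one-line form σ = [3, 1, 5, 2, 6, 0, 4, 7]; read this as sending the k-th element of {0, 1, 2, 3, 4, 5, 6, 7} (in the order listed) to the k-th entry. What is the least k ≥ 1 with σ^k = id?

4

Writing σ as disjoint cycles, the cycle lengths are 4, 2, 1, 1.
Since disjoint cycles commute, ord(σ) = lcm(4, 2) = 4.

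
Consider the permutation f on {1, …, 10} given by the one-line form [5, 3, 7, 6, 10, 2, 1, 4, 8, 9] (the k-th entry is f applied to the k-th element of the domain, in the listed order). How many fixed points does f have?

No element satisfies f(x) = x, so there are 0 fixed points.

0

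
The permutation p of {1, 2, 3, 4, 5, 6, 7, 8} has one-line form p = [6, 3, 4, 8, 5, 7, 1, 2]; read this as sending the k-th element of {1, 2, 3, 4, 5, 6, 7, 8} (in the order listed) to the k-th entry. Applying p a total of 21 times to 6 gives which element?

Tracing 6 → 7 → … returns to 6 after 3 steps, so 6 lies in a 3-cycle (1, 6, 7).
On a 3-cycle, p^3 is the identity, so p^21 = p^0 there (21 ≡ 0 mod 3).
So p^21(6) = 6.

6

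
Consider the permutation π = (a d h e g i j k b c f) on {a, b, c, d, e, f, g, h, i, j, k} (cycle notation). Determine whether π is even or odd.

The cycle lengths are 11.
A cycle is odd iff its length is even; π has 0 even-length cycles, so sgn(π) = (−1)^0 and π is even.

even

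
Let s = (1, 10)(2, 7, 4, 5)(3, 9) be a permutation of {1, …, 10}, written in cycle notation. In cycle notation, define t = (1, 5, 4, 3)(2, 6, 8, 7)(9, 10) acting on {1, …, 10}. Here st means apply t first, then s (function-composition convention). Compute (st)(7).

7

First apply t: t(7) = 2, then s(2) = 7. Thus (st)(7) = 7.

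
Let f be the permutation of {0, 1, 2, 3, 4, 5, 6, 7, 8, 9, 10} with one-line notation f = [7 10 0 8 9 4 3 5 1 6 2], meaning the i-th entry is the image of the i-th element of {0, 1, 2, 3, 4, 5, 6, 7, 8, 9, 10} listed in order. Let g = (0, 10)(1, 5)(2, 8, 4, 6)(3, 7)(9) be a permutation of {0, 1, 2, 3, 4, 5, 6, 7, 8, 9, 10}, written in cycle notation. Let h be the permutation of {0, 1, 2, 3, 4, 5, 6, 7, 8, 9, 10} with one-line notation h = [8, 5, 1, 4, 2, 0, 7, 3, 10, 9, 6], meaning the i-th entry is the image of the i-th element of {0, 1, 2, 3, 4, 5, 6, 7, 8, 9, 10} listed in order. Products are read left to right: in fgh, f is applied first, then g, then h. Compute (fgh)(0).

4

Apply the permutations in order: f(0) = 7, then g(7) = 3, then h(3) = 4. So (fgh)(0) = 4.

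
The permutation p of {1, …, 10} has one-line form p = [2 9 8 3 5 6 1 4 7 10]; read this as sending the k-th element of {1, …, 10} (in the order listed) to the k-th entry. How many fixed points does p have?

3

The fixed points (elements with p(x) = x) are {5, 6, 10}, so there are 3.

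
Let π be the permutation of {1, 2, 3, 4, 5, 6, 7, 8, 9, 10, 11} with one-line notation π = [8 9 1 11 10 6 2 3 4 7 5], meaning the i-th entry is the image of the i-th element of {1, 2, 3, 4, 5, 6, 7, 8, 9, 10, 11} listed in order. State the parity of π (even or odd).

even

In disjoint-cycle form the cycle lengths are 7, 3, 1.
A cycle is odd iff its length is even; π has 0 even-length cycles, so sgn(π) = (−1)^0 and π is even.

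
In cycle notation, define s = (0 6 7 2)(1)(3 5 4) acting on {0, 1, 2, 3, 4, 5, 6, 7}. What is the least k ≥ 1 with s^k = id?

12

The cycle type of s is (4, 3, 1).
The order is lcm(4, 3) = 12.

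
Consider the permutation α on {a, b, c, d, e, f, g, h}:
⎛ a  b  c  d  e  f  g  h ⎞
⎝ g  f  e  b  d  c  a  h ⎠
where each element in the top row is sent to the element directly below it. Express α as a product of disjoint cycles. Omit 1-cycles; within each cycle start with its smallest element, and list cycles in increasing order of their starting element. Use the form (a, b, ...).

Iterating α from a gives a → g → a; that is the 2-cycle (a, g).
Continuing from each remaining unvisited element yields (a, g)(b, f, c, e, d).

(a, g)(b, f, c, e, d)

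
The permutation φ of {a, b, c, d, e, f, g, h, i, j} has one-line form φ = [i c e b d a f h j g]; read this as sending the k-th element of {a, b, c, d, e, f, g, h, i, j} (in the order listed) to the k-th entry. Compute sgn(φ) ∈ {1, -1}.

-1

In disjoint-cycle form the cycle lengths are 5, 4, 1.
A cycle of length ℓ contributes ℓ−1 transpositions, so φ is a product of 4 + 3 = 7 transpositions — odd.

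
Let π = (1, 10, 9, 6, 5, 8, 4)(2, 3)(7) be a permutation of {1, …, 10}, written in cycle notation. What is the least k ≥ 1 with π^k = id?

The disjoint cycles have lengths 7, 2, 1.
The order is lcm(7, 2) = 14.

14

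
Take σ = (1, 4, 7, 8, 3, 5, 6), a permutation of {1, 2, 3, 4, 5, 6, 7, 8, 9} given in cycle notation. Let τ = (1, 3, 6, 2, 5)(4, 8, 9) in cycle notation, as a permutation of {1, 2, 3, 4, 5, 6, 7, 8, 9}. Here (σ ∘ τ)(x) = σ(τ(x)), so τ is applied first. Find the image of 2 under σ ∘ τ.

(σ ∘ τ)(2) = σ(τ(2)). τ(2) = 5, then σ(5) = 6. So (σ ∘ τ)(2) = 6.

6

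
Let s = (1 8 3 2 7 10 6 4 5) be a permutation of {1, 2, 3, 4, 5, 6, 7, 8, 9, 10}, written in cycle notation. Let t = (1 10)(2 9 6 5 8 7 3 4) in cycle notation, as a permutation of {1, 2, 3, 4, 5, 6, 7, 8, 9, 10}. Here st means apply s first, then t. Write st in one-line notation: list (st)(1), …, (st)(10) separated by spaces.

7 3 9 8 10 2 1 4 6 5

(st)(x) = t(s(x)). Computing each image: t(s(1)) = t(8) = 7, t(s(2)) = t(7) = 3, t(s(3)) = t(2) = 9, t(s(4)) = t(5) = 8, t(s(5)) = t(1) = 10, t(s(6)) = t(4) = 2, t(s(7)) = t(10) = 1, t(s(8)) = t(3) = 4, t(s(9)) = t(9) = 6, t(s(10)) = t(6) = 5.
Hence st = [7 3 9 8 10 2 1 4 6 5].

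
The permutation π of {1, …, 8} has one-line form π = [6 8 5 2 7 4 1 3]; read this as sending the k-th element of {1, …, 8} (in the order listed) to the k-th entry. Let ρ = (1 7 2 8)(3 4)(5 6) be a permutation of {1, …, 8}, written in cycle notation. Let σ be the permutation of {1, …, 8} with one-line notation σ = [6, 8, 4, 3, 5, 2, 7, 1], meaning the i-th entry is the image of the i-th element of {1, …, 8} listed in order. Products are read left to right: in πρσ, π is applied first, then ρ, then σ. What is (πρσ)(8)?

Chase 8: π(8) = 3; ρ(3) = 4; σ(4) = 3. Hence (πρσ)(8) = 3.

3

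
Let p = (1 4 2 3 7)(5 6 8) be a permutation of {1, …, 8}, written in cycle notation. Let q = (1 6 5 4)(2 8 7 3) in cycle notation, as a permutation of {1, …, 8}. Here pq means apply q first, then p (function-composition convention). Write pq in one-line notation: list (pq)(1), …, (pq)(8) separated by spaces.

8 5 3 4 2 6 7 1

For each element, apply q then p: 1 → 6 → 8; 2 → 8 → 5; 3 → 2 → 3; 4 → 1 → 4; 5 → 4 → 2; 6 → 5 → 6; 7 → 3 → 7; 8 → 7 → 1.
So pq in one-line form is 8 5 3 4 2 6 7 1.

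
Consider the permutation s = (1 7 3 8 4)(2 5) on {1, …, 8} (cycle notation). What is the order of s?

The cycle type of s is (5, 2, 1).
The order of s is the least common multiple of its cycle lengths: lcm(5, 2) = 10.

10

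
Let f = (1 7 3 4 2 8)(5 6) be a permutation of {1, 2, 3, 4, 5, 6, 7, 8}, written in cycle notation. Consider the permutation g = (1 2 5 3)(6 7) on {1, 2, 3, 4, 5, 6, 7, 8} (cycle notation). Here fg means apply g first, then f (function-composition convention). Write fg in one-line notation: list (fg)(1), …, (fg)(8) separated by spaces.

8 6 7 2 4 3 5 1

(fg)(x) = f(g(x)). Computing each image: f(g(1)) = f(2) = 8, f(g(2)) = f(5) = 6, f(g(3)) = f(1) = 7, f(g(4)) = f(4) = 2, f(g(5)) = f(3) = 4, f(g(6)) = f(7) = 3, f(g(7)) = f(6) = 5, f(g(8)) = f(8) = 1.
Hence fg = [8 6 7 2 4 3 5 1].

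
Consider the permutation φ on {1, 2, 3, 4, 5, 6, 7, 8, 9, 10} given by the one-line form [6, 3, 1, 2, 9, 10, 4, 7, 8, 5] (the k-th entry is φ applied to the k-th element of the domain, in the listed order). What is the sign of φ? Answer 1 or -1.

-1

In disjoint-cycle form the cycle lengths are 10.
A cycle is odd iff its length is even; φ has 1 even-length cycle, so sgn(φ) = (−1)^1 and φ is odd.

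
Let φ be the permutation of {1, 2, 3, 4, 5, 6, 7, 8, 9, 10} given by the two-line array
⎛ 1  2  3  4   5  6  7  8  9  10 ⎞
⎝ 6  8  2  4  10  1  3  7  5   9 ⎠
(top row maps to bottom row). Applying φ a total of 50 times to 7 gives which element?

2

Tracing 7 → 3 → … returns to 7 after 4 steps, so 7 lies in a 4-cycle (2, 8, 7, 3).
On a 4-cycle, φ^4 is the identity, so φ^50 = φ^2 there (50 ≡ 2 mod 4).
Advancing 2 steps from 7: 7 → 3 → 2.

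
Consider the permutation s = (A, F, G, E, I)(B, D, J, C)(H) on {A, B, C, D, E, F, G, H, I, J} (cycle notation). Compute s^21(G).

G lies in the 5-cycle (A, F, G, E, I).
Since the cycle has length 5, s^21 acts on it the same as s^1 (21 mod 5 = 1).
Advancing 1 step from G: G → E.

E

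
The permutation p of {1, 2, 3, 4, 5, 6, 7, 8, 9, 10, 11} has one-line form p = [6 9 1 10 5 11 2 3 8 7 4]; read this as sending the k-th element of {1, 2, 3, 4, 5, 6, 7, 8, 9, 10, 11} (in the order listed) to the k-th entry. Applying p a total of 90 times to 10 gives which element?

10

Tracing 10 → 7 → … returns to 10 after 10 steps, so 10 lies in a 10-cycle (1, 6, 11, 4, 10, 7, 2, 9, 8, 3).
Since the cycle has length 10, p^90 acts on it the same as p^0 (90 mod 10 = 0).
So p^90(10) = 10.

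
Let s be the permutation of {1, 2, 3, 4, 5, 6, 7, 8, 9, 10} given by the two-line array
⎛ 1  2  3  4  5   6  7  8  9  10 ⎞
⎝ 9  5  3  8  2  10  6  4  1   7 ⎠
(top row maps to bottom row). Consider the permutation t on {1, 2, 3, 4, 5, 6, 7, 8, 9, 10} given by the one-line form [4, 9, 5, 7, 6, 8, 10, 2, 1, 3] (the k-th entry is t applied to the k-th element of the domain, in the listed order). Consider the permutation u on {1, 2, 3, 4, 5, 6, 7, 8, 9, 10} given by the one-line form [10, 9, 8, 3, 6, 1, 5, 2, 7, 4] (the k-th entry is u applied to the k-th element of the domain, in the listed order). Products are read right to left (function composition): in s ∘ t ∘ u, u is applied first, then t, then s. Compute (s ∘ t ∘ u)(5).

4

Chase 5: u(5) = 6; t(6) = 8; s(8) = 4. Hence (s ∘ t ∘ u)(5) = 4.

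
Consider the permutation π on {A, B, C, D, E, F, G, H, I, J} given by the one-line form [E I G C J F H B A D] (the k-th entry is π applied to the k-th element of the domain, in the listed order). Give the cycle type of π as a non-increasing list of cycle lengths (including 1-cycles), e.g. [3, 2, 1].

The disjoint cycles are (A, E, J, D, C, G, H, B, I)(F), with lengths 9, 1 in non-increasing order.

[9, 1]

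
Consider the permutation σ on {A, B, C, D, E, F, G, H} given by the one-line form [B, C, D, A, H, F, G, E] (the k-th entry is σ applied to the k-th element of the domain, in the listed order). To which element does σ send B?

C

B is element number 2 of the domain, and entry number 2 of the one-line form is C, so σ(B) = C.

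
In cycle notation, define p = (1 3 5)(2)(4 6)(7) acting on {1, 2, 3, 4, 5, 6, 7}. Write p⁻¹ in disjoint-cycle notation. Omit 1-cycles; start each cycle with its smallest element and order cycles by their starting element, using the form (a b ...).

(1 5 3)(4 6)

The inverse reverses each cycle.
After reversing and putting each cycle's least element first, p⁻¹ = (1 5 3)(4 6).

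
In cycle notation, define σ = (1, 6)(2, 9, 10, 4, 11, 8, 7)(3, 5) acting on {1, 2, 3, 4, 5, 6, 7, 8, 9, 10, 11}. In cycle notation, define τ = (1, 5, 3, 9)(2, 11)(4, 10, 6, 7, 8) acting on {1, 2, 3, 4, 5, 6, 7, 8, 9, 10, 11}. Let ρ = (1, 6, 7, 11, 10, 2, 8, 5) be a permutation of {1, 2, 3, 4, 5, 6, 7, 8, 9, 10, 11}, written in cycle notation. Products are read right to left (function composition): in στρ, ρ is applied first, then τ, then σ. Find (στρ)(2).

(στρ)(2) = σ(τ(ρ(2))). ρ(2) = 8, then τ(8) = 4, then σ(4) = 11, so the result is 11.

11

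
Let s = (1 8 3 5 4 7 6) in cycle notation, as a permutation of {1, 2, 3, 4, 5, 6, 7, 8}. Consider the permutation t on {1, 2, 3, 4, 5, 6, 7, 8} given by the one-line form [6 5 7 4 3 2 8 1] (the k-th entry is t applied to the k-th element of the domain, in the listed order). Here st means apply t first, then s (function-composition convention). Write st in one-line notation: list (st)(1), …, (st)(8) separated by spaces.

(st)(x) = s(t(x)). Computing each image: s(t(1)) = s(6) = 1, s(t(2)) = s(5) = 4, s(t(3)) = s(7) = 6, s(t(4)) = s(4) = 7, s(t(5)) = s(3) = 5, s(t(6)) = s(2) = 2, s(t(7)) = s(8) = 3, s(t(8)) = s(1) = 8.
Hence st = [1 4 6 7 5 2 3 8].

1 4 6 7 5 2 3 8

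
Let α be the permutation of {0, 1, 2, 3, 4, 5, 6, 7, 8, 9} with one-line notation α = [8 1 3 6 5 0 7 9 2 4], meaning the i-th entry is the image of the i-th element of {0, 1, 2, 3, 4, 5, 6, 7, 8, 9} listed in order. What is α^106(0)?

4

Tracing 0 → 8 → … returns to 0 after 9 steps, so 0 lies in a 9-cycle (0, 8, 2, 3, 6, 7, 9, 4, 5).
Powers repeat with period 9 on this cycle, and 106 mod 9 = 7, so α^106(0) = α^7(0).
Advancing 7 steps from 0: 0 → 8 → 2 → 3 → 6 → 7 → 9 → 4.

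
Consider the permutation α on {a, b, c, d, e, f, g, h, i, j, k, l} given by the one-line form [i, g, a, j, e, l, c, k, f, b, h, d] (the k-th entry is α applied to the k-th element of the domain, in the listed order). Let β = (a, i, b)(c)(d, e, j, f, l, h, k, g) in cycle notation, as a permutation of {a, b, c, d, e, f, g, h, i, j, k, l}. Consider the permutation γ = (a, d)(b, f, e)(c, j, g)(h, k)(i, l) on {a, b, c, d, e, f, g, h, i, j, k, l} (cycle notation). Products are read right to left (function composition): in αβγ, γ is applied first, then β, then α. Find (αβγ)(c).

Apply the permutations in order: γ(c) = j, then β(j) = f, then α(f) = l. So (αβγ)(c) = l.

l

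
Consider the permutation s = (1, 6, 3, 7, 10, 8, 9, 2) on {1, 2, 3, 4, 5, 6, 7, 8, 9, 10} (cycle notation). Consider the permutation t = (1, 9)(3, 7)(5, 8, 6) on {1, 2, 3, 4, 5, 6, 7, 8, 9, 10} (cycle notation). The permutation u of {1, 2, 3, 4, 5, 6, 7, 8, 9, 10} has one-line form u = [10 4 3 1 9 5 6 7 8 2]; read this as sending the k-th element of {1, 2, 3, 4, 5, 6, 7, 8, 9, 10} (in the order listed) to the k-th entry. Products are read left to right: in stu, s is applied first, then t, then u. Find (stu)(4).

Apply the permutations in order: s(4) = 4, then t(4) = 4, then u(4) = 1. So (stu)(4) = 1.

1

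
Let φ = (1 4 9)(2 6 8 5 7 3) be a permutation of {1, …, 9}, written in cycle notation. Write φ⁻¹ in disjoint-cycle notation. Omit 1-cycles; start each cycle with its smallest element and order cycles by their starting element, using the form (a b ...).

The inverse reverses each cycle.
After reversing and putting each cycle's least element first, φ⁻¹ = (1 9 4)(2 3 7 5 8 6).

(1 9 4)(2 3 7 5 8 6)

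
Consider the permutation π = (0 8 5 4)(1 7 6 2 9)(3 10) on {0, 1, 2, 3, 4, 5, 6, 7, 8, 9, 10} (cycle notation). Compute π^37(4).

0

4 lies in the 4-cycle (0 8 5 4).
On a 4-cycle, π^4 is the identity, so π^37 = π^1 there (37 ≡ 1 mod 4).
Advancing 1 step from 4: 4 → 0.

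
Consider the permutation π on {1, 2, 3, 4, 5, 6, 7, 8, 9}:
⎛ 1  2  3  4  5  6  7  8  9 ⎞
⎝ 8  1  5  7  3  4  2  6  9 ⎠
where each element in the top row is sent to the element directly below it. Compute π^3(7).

Tracing 7 → 2 → … returns to 7 after 6 steps, so 7 lies in a 6-cycle (1 8 6 4 7 2).
Stepping 3 places around the cycle: 7 → 2 → 1 → 8.

8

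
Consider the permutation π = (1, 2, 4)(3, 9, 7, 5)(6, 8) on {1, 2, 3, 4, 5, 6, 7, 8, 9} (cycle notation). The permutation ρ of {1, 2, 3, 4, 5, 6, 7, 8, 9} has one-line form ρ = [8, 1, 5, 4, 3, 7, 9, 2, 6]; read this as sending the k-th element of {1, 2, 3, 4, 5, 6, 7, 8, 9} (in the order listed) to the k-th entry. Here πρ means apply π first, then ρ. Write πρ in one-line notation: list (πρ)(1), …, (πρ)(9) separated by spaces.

(πρ)(x) = ρ(π(x)). Computing each image: ρ(π(1)) = ρ(2) = 1, ρ(π(2)) = ρ(4) = 4, ρ(π(3)) = ρ(9) = 6, ρ(π(4)) = ρ(1) = 8, ρ(π(5)) = ρ(3) = 5, ρ(π(6)) = ρ(8) = 2, ρ(π(7)) = ρ(5) = 3, ρ(π(8)) = ρ(6) = 7, ρ(π(9)) = ρ(7) = 9.
Hence πρ = [1 4 6 8 5 2 3 7 9].

1 4 6 8 5 2 3 7 9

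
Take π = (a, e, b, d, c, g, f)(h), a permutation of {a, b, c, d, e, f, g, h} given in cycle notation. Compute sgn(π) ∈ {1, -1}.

The cycle lengths are 7, 1.
A cycle of length ℓ contributes ℓ−1 transpositions, so π is a product of 6 transpositions — even.

1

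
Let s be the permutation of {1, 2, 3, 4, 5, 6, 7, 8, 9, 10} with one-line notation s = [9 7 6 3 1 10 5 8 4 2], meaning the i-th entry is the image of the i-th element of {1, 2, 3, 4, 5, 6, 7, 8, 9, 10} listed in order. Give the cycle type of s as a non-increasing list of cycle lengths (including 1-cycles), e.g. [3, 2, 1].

The disjoint cycles are (1, 9, 4, 3, 6, 10, 2, 7, 5)(8), with lengths 9, 1 in non-increasing order.

[9, 1]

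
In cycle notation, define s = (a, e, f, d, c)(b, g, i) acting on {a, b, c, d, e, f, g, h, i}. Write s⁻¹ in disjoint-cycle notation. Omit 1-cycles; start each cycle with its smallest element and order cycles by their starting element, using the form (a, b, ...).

The inverse reverses each cycle.
After reversing and putting each cycle's least element first, s⁻¹ = (a, c, d, f, e)(b, i, g).

(a, c, d, f, e)(b, i, g)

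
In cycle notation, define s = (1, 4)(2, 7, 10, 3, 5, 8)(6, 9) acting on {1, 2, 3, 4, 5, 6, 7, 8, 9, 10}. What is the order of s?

6

The cycle type of s is (6, 2, 2).
The order of s is the least common multiple of its cycle lengths: lcm(6, 2, 2) = 6.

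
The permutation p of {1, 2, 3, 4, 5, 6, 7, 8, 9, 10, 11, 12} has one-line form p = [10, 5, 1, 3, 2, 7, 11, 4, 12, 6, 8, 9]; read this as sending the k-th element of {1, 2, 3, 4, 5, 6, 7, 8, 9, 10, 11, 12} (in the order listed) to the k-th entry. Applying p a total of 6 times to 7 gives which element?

Tracing 7 → 11 → … returns to 7 after 8 steps, so 7 lies in an 8-cycle (1 10 6 7 11 8 4 3).
Stepping 6 places around the cycle: 7 → 11 → 8 → 4 → 3 → 1 → 10.

10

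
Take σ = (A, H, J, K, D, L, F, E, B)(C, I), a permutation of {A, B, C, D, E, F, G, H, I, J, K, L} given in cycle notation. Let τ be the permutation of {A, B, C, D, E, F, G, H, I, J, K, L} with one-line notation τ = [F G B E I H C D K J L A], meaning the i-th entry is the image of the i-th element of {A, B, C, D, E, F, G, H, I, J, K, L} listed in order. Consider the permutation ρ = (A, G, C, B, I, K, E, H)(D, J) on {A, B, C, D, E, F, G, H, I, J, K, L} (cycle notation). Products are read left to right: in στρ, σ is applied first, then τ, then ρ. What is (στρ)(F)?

K

Apply the permutations in order: σ(F) = E, then τ(E) = I, then ρ(I) = K. So (στρ)(F) = K.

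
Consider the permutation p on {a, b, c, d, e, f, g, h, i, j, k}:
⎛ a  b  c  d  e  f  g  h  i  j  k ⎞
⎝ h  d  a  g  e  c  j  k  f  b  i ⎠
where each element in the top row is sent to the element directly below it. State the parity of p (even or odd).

even

In disjoint-cycle form the cycle lengths are 6, 4, 1.
A cycle of length ℓ contributes ℓ−1 transpositions, so p is a product of 5 + 3 = 8 transpositions — even.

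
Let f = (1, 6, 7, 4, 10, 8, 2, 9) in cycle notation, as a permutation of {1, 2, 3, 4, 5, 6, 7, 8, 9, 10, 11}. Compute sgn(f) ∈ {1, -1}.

-1

The cycle lengths are 8, 1, 1, 1.
A cycle is odd iff its length is even; f has 1 even-length cycle, so sgn(f) = (−1)^1 and f is odd.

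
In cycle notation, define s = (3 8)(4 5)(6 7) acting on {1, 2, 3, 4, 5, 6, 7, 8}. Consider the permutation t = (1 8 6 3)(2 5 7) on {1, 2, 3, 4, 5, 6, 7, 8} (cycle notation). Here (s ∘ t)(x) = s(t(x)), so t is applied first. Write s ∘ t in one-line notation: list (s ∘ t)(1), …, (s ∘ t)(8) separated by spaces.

For each element, apply t then s: 1 → 8 → 3; 2 → 5 → 4; 3 → 1 → 1; 4 → 4 → 5; 5 → 7 → 6; 6 → 3 → 8; 7 → 2 → 2; 8 → 6 → 7.
Collecting the images, s ∘ t = [3 4 1 5 6 8 2 7].

3 4 1 5 6 8 2 7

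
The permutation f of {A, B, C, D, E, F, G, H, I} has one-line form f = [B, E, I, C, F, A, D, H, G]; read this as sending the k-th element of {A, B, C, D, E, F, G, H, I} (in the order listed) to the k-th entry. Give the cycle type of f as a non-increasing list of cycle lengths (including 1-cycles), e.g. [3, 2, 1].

The disjoint cycles are (A B E F)(C I G D)(H), with lengths 4, 4, 1 in non-increasing order.

[4, 4, 1]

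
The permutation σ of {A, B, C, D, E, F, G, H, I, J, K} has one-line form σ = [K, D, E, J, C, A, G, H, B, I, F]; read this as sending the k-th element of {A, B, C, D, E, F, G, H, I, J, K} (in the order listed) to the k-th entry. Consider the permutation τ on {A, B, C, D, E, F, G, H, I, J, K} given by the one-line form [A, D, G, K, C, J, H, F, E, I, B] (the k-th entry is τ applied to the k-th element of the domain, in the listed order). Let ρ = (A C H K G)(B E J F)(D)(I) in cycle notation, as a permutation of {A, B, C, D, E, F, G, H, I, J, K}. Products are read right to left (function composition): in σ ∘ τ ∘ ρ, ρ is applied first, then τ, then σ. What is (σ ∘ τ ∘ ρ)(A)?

Chase A: ρ(A) = C; τ(C) = G; σ(G) = G. Hence (σ ∘ τ ∘ ρ)(A) = G.

G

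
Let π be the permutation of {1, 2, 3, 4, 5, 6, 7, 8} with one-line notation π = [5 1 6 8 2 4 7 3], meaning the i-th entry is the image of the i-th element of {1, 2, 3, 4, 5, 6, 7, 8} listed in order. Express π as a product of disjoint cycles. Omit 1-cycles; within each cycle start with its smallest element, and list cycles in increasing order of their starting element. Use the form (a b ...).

(1 5 2)(3 6 4 8)

From 1: 1 → 5 → 2 → 1, closing the cycle (1 5 2).
Repeating from the next unused element and collecting all non-trivial cycles gives (1 5 2)(3 6 4 8).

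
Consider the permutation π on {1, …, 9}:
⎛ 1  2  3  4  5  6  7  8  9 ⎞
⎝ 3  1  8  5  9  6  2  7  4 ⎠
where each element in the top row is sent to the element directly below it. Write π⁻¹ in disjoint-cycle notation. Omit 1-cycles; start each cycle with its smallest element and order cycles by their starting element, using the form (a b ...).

The cycle decomposition of π is (1 3 8 7 2)(4 5 9).
Reversing each cycle (and rotating so the smallest element leads) gives π⁻¹ = (1 2 7 8 3)(4 9 5).

(1 2 7 8 3)(4 9 5)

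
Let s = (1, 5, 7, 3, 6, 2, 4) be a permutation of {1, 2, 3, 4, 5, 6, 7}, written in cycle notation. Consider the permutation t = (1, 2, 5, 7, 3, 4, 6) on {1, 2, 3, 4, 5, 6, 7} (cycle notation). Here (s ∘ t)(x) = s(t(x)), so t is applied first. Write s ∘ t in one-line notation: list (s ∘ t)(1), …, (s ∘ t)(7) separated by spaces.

(s ∘ t)(x) = s(t(x)). Computing each image: s(t(1)) = s(2) = 4, s(t(2)) = s(5) = 7, s(t(3)) = s(4) = 1, s(t(4)) = s(6) = 2, s(t(5)) = s(7) = 3, s(t(6)) = s(1) = 5, s(t(7)) = s(3) = 6.
Hence s ∘ t = [4 7 1 2 3 5 6].

4 7 1 2 3 5 6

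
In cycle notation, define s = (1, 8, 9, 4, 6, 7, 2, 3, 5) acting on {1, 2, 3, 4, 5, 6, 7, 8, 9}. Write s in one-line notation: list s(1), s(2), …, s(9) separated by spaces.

8 3 5 6 1 7 2 9 4

Reading each image from the cycles: 1↦8, 2↦3, 3↦5, 4↦6, 5↦1, 6↦7, 7↦2, 8↦9, 9↦4.
So the one-line form is 8 3 5 6 1 7 2 9 4.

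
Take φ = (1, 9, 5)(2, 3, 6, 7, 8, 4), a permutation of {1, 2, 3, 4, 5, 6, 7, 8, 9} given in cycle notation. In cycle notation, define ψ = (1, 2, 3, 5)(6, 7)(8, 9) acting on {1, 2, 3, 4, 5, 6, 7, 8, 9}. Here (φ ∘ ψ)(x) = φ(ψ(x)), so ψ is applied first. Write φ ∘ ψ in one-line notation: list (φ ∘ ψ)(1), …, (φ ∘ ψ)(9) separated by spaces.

(φ ∘ ψ)(x) = φ(ψ(x)). Computing each image: φ(ψ(1)) = φ(2) = 3, φ(ψ(2)) = φ(3) = 6, φ(ψ(3)) = φ(5) = 1, φ(ψ(4)) = φ(4) = 2, φ(ψ(5)) = φ(1) = 9, φ(ψ(6)) = φ(7) = 8, φ(ψ(7)) = φ(6) = 7, φ(ψ(8)) = φ(9) = 5, φ(ψ(9)) = φ(8) = 4.
Hence φ ∘ ψ = [3 6 1 2 9 8 7 5 4].

3 6 1 2 9 8 7 5 4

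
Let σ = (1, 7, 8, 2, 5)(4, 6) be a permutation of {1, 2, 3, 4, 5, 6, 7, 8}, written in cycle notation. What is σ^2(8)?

5

8 lies in the 5-cycle (1, 7, 8, 2, 5).
Stepping 2 places around the cycle: 8 → 2 → 5.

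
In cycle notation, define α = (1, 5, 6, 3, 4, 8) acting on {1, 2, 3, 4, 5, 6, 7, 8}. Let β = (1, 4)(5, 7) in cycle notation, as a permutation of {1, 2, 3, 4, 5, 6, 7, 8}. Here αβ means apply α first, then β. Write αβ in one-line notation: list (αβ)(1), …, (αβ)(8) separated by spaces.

Chase each element through α then β: 1 → 5 → 7; 2 → 2 → 2; 3 → 4 → 1; 4 → 8 → 8; 5 → 6 → 6; 6 → 3 → 3; 7 → 7 → 5; 8 → 1 → 4.
Collecting the images, αβ = [7 2 1 8 6 3 5 4].

7 2 1 8 6 3 5 4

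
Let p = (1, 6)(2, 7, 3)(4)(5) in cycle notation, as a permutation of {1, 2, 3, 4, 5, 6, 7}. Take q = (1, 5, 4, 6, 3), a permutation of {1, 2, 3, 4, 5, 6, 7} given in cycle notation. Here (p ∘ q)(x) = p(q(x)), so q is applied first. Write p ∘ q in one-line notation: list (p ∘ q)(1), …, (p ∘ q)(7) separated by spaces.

5 7 6 1 4 2 3

(p ∘ q)(x) = p(q(x)). Computing each image: p(q(1)) = p(5) = 5, p(q(2)) = p(2) = 7, p(q(3)) = p(1) = 6, p(q(4)) = p(6) = 1, p(q(5)) = p(4) = 4, p(q(6)) = p(3) = 2, p(q(7)) = p(7) = 3.
Hence p ∘ q = [5 7 6 1 4 2 3].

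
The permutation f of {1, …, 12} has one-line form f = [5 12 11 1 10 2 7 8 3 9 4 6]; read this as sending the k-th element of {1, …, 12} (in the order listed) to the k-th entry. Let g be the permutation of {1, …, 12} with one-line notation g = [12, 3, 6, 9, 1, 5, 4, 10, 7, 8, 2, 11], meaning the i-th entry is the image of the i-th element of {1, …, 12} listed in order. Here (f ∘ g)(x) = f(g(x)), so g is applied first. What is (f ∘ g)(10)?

g(10) = 8, then f(8) = 8; composing gives (f ∘ g)(10) = 8.

8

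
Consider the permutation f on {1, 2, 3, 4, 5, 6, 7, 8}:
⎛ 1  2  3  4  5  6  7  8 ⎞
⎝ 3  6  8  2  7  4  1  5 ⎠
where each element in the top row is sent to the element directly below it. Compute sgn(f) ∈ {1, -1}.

1

In disjoint-cycle form the cycle lengths are 5, 3.
A cycle is odd iff its length is even; f has 0 even-length cycles, so sgn(f) = (−1)^0 and f is even.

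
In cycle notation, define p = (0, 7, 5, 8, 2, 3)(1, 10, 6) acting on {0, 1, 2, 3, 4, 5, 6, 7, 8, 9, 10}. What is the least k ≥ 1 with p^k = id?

6

The disjoint cycles have lengths 6, 3, 1, 1.
The order of p is the least common multiple of its cycle lengths: lcm(6, 3) = 6.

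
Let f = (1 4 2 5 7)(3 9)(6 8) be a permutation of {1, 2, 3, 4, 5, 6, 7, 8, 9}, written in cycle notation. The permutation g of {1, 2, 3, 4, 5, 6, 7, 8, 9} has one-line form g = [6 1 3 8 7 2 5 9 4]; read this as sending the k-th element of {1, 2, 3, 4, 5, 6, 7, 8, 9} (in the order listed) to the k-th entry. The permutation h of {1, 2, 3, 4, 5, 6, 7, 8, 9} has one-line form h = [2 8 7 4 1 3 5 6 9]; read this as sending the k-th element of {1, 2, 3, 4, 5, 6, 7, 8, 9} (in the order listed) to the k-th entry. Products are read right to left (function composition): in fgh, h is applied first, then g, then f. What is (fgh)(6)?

Chase 6: h(6) = 3; g(3) = 3; f(3) = 9. Hence (fgh)(6) = 9.

9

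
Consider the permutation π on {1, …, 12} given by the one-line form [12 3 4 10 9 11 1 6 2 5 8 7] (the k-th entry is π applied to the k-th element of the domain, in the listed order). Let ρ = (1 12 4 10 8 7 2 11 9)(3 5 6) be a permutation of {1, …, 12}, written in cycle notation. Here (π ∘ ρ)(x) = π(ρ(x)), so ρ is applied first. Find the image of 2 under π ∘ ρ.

(π ∘ ρ)(2) = π(ρ(2)). ρ(2) = 11, then π(11) = 8. So (π ∘ ρ)(2) = 8.

8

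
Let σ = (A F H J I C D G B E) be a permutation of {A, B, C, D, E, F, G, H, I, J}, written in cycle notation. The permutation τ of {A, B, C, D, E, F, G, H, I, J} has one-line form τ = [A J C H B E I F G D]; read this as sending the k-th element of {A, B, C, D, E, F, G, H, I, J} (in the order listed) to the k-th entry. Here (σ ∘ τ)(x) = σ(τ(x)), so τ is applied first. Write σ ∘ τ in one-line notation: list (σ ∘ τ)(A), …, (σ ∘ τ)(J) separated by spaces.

F I D J E A C H B G

For each element, apply τ then σ: A → A → F; B → J → I; C → C → D; D → H → J; E → B → E; F → E → A; G → I → C; H → F → H; I → G → B; J → D → G.
So σ ∘ τ in one-line form is F I D J E A C H B G.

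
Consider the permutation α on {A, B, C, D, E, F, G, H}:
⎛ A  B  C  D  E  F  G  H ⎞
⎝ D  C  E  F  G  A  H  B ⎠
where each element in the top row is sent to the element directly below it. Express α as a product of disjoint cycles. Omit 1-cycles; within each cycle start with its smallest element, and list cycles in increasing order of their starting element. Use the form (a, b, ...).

(A, D, F)(B, C, E, G, H)

From A: A → D → F → A, closing the cycle (A, D, F).
Repeating from the next unused element and collecting all non-trivial cycles gives (A, D, F)(B, C, E, G, H).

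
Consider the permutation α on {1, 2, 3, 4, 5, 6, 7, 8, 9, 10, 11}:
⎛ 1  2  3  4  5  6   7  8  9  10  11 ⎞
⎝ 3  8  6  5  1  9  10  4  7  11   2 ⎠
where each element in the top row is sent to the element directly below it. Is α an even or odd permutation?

In disjoint-cycle form the cycle lengths are 11.
A cycle is odd iff its length is even; α has 0 even-length cycles, so sgn(α) = (−1)^0 and α is even.

even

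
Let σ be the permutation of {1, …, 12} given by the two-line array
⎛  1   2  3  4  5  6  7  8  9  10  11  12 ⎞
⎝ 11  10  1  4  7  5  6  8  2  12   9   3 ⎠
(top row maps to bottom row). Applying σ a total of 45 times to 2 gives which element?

3

Tracing 2 → 10 → … returns to 2 after 7 steps, so 2 lies in a 7-cycle (1, 11, 9, 2, 10, 12, 3).
Since the cycle has length 7, σ^45 acts on it the same as σ^3 (45 mod 7 = 3).
Advancing 3 steps from 2: 2 → 10 → 12 → 3.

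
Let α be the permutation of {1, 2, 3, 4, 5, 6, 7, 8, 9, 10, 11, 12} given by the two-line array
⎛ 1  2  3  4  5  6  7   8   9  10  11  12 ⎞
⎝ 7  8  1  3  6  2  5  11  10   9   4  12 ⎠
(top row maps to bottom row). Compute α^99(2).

2

Tracing 2 → 8 → … returns to 2 after 9 steps, so 2 lies in a 9-cycle (1, 7, 5, 6, 2, 8, 11, 4, 3).
Since the cycle has length 9, α^99 acts on it the same as α^0 (99 mod 9 = 0).
So α^99(2) = 2.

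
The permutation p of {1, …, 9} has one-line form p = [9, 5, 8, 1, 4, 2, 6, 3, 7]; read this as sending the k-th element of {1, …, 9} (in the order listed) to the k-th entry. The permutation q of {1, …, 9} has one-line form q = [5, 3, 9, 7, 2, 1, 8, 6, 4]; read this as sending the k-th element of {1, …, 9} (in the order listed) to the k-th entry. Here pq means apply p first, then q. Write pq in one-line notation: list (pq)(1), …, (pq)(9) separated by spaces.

4 2 6 5 7 3 1 9 8

(pq)(x) = q(p(x)). Computing each image: q(p(1)) = q(9) = 4, q(p(2)) = q(5) = 2, q(p(3)) = q(8) = 6, q(p(4)) = q(1) = 5, q(p(5)) = q(4) = 7, q(p(6)) = q(2) = 3, q(p(7)) = q(6) = 1, q(p(8)) = q(3) = 9, q(p(9)) = q(7) = 8.
Hence pq = [4 2 6 5 7 3 1 9 8].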